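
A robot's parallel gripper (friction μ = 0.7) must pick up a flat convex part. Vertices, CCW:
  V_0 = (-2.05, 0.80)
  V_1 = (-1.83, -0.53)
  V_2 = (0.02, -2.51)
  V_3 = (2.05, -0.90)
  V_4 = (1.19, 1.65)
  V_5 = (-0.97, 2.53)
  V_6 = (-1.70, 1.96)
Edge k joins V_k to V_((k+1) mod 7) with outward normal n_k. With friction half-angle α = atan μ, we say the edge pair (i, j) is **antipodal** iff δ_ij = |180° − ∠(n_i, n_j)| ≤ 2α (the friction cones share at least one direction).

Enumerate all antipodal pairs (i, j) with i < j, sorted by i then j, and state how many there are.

α = atan 0.7 = 34.99°;  2α = 69.98°
n_0 = (-0.9866, -0.1632)
n_1 = (-0.7307, -0.6827)
n_2 = (+0.6214, -0.7835)
n_3 = (+0.9476, +0.3196)
n_4 = (+0.3773, +0.9261)
n_5 = (-0.6154, +0.7882)
n_6 = (-0.9574, +0.2889)
  (0,1): δ = 146.34°  ·
  (0,2): δ = 60.97°  ✓
  (0,3): δ = 9.24°  ✓
  (0,4): δ = 58.44°  ✓
  (0,5): δ = 118.59°  ·
  (0,6): δ = 153.82°  ·
  (1,2): δ = 94.64°  ·
  (1,3): δ = 24.42°  ✓
  (1,4): δ = 24.78°  ✓
  (1,5): δ = 84.93°  ·
  (1,6): δ = 120.15°  ·
  (2,3): δ = 109.78°  ·
  (2,4): δ = 60.58°  ✓
  (2,5): δ = 0.43°  ✓
  (2,6): δ = 34.79°  ✓
  (3,4): δ = 130.80°  ·
  (3,5): δ = 70.65°  ·
  (3,6): δ = 35.43°  ✓
  (4,5): δ = 119.85°  ·
  (4,6): δ = 84.62°  ·
  (5,6): δ = 144.77°  ·
antipodal pairs: 9

count = 9; pairs: (0,2), (0,3), (0,4), (1,3), (1,4), (2,4), (2,5), (2,6), (3,6)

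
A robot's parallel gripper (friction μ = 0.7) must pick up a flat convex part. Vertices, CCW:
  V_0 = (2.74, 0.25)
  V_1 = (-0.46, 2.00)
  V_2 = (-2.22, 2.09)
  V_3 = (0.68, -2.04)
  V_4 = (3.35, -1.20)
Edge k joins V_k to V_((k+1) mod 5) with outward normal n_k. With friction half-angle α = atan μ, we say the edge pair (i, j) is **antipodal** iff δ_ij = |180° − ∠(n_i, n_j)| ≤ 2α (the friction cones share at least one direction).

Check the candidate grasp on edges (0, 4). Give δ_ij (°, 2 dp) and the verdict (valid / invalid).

α = atan 0.7 = 34.99°;  2α = 69.98°
edge 0: e_0 = (-3.20, +1.75);  n_0 = (+0.4798, +0.8774)
edge 4: e_4 = (-0.61, +1.45);  n_4 = (+0.9218, +0.3878)
∠(n_0, n_4) = 38.51°
δ = |180° − 38.51°| = 141.49°
141.49° > 2α = 69.98°  →  invalid

δ = 141.49°, invalid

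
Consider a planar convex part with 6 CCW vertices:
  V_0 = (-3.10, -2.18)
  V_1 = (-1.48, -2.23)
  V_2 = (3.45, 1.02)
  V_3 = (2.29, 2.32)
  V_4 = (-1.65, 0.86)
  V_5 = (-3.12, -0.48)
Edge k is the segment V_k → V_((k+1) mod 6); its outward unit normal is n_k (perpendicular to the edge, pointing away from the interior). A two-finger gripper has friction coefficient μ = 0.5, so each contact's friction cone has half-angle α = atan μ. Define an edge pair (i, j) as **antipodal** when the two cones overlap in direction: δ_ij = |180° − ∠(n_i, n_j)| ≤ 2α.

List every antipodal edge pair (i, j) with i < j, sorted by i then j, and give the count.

α = atan 0.5 = 26.57°;  2α = 53.13°
n_0 = (-0.0308, -0.9995)
n_1 = (+0.5504, -0.8349)
n_2 = (+0.7461, +0.6658)
n_3 = (-0.3475, +0.9377)
n_4 = (-0.6737, +0.7390)
n_5 = (-0.9999, -0.0118)
  (0,1): δ = 144.84°  ·
  (0,2): δ = 46.49°  ✓
  (0,3): δ = 22.10°  ✓
  (0,4): δ = 44.12°  ✓
  (0,5): δ = 92.44°  ·
  (1,2): δ = 81.65°  ·
  (1,3): δ = 13.06°  ✓
  (1,4): δ = 8.96°  ✓
  (1,5): δ = 57.28°  ·
  (2,3): δ = 111.41°  ·
  (2,4): δ = 89.39°  ·
  (2,5): δ = 41.07°  ✓
  (3,4): δ = 157.98°  ·
  (3,5): δ = 109.66°  ·
  (4,5): δ = 131.68°  ·
antipodal pairs: 6

count = 6; pairs: (0,2), (0,3), (0,4), (1,3), (1,4), (2,5)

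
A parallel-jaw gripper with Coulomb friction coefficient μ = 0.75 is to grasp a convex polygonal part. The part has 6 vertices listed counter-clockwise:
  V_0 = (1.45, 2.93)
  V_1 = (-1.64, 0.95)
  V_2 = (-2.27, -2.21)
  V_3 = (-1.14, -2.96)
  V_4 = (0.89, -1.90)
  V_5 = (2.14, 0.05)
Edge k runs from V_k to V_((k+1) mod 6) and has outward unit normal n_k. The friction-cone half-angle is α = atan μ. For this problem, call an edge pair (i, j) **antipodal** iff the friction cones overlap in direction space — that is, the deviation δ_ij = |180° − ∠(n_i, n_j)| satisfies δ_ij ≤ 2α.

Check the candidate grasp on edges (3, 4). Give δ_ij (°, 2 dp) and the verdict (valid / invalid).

δ = 150.23°, invalid

α = atan 0.75 = 36.87°;  2α = 73.74°
edge 3: e_3 = (+2.03, +1.06);  n_3 = (+0.4629, -0.8864)
edge 4: e_4 = (+1.25, +1.95);  n_4 = (+0.8419, -0.5397)
∠(n_3, n_4) = 29.77°
δ = |180° − 29.77°| = 150.23°
150.23° > 2α = 73.74°  →  invalid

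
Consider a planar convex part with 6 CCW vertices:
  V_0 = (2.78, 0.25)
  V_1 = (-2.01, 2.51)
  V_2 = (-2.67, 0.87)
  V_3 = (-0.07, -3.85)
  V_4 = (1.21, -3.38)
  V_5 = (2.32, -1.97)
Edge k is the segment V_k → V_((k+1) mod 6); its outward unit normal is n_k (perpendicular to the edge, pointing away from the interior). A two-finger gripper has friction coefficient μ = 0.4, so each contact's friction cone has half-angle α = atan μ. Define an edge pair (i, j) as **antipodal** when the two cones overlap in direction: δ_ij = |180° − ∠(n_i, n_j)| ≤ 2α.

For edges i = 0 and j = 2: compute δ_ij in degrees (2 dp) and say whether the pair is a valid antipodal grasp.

α = atan 0.4 = 21.80°;  2α = 43.60°
edge 0: e_0 = (-4.79, +2.26);  n_0 = (+0.4267, +0.9044)
edge 2: e_2 = (+2.60, -4.72);  n_2 = (-0.8759, -0.4825)
∠(n_0, n_2) = 144.11°
δ = |180° − 144.11°| = 35.89°
35.89° ≤ 2α = 43.60°  →  valid

δ = 35.89°, valid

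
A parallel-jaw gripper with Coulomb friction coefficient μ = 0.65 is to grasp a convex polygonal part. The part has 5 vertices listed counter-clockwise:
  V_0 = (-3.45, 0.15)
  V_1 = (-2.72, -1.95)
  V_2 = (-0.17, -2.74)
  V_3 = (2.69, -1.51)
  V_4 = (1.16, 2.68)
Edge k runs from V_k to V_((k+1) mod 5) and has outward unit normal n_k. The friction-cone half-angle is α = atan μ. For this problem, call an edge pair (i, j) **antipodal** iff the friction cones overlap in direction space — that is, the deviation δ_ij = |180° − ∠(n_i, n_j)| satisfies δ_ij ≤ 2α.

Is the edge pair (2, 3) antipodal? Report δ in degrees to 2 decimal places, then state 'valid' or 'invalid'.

δ = 93.21°, invalid

α = atan 0.65 = 33.02°;  2α = 66.05°
edge 2: e_2 = (+2.86, +1.23);  n_2 = (+0.3951, -0.9186)
edge 3: e_3 = (-1.53, +4.19);  n_3 = (+0.9393, +0.3430)
∠(n_2, n_3) = 86.79°
δ = |180° − 86.79°| = 93.21°
93.21° > 2α = 66.05°  →  invalid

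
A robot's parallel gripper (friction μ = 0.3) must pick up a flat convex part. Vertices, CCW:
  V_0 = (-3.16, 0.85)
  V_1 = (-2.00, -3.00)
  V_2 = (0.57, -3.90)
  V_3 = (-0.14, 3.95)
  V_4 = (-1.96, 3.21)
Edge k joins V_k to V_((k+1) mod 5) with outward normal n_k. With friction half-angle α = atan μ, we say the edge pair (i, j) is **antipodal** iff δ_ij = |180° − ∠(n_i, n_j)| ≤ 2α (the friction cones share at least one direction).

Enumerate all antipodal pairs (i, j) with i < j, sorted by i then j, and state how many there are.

count = 2; pairs: (0,2), (2,4)

α = atan 0.3 = 16.70°;  2α = 33.40°
n_0 = (-0.9575, -0.2885)
n_1 = (-0.3305, -0.9438)
n_2 = (+0.9959, +0.0901)
n_3 = (-0.3767, +0.9264)
n_4 = (-0.8914, +0.4532)
  (0,1): δ = 126.07°  ·
  (0,2): δ = 11.60°  ✓
  (0,3): δ = 95.36°  ·
  (0,4): δ = 136.28°  ·
  (1,2): δ = 65.53°  ·
  (1,3): δ = 41.43°  ·
  (1,4): δ = 82.35°  ·
  (2,3): δ = 73.04°  ·
  (2,4): δ = 32.12°  ✓
  (3,4): δ = 139.08°  ·
antipodal pairs: 2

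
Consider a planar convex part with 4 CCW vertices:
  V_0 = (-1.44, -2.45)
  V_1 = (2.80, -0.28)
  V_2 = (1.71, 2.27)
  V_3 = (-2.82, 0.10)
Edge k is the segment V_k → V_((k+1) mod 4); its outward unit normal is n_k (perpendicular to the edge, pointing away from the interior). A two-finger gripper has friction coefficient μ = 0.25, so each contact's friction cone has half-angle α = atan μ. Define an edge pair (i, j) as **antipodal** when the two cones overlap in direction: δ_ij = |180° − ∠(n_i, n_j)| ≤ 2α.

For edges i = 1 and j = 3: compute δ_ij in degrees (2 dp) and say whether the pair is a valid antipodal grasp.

α = atan 0.25 = 14.04°;  2α = 28.07°
edge 1: e_1 = (-1.09, +2.55);  n_1 = (+0.9195, +0.3930)
edge 3: e_3 = (+1.38, -2.55);  n_3 = (-0.8795, -0.4759)
∠(n_1, n_3) = 174.72°
δ = |180° − 174.72°| = 5.28°
5.28° ≤ 2α = 28.07°  →  valid

δ = 5.28°, valid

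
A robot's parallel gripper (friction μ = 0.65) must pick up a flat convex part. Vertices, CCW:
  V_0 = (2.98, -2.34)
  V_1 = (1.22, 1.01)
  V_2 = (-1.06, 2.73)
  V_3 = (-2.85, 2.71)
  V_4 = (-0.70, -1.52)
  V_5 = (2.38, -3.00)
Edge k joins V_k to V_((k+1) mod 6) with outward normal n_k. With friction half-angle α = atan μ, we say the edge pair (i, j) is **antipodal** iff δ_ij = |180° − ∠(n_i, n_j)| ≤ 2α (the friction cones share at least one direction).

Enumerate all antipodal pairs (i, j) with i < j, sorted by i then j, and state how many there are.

α = atan 0.65 = 33.02°;  2α = 66.05°
n_0 = (+0.8853, +0.4651)
n_1 = (+0.6022, +0.7983)
n_2 = (-0.0112, +0.9999)
n_3 = (-0.8915, -0.4531)
n_4 = (-0.4331, -0.9013)
n_5 = (+0.7399, -0.6727)
  (0,1): δ = 154.75°  ·
  (0,2): δ = 117.08°  ·
  (0,3): δ = 0.77°  ✓
  (0,4): δ = 36.62°  ✓
  (0,5): δ = 110.01°  ·
  (1,2): δ = 142.33°  ·
  (1,3): δ = 26.03°  ✓
  (1,4): δ = 11.37°  ✓
  (1,5): δ = 84.76°  ·
  (2,3): δ = 63.70°  ✓
  (2,4): δ = 26.31°  ✓
  (2,5): δ = 47.09°  ✓
  (3,4): δ = 142.61°  ·
  (3,5): δ = 69.22°  ·
  (4,5): δ = 106.61°  ·
antipodal pairs: 7

count = 7; pairs: (0,3), (0,4), (1,3), (1,4), (2,3), (2,4), (2,5)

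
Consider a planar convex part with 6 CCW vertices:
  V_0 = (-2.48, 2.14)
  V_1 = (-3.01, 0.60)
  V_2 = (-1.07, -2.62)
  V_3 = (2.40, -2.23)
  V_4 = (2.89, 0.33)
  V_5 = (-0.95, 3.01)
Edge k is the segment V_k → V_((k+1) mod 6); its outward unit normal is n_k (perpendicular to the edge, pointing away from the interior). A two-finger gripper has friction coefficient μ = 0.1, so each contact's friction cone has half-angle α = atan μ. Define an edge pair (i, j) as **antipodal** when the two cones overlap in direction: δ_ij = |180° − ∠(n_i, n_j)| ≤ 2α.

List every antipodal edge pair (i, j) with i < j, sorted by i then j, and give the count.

count = 1; pairs: (0,3)

α = atan 0.1 = 5.71°;  2α = 11.42°
n_0 = (-0.9456, +0.3254)
n_1 = (-0.8566, -0.5161)
n_2 = (+0.1117, -0.9937)
n_3 = (+0.9822, -0.1880)
n_4 = (+0.5723, +0.8200)
n_5 = (-0.4943, +0.8693)
  (0,1): δ = 129.94°  ·
  (0,2): δ = 64.60°  ·
  (0,3): δ = 8.16°  ✓
  (0,4): δ = 74.08°  ·
  (0,5): δ = 138.61°  ·
  (1,2): δ = 114.66°  ·
  (1,3): δ = 41.90°  ·
  (1,4): δ = 24.02°  ·
  (1,5): δ = 88.56°  ·
  (2,3): δ = 107.25°  ·
  (2,4): δ = 41.32°  ·
  (2,5): δ = 23.21°  ·
  (3,4): δ = 114.08°  ·
  (3,5): δ = 49.54°  ·
  (4,5): δ = 115.46°  ·
antipodal pairs: 1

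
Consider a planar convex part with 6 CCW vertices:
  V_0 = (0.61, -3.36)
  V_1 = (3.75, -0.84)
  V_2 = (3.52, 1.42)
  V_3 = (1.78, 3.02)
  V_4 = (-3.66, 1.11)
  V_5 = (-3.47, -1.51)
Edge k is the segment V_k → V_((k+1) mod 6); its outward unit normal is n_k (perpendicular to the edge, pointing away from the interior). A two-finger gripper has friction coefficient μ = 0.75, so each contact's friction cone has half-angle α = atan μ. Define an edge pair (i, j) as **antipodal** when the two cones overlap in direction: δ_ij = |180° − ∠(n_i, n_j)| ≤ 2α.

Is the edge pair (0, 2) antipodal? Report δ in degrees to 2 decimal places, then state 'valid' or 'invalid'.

δ = 81.35°, invalid

α = atan 0.75 = 36.87°;  2α = 73.74°
edge 0: e_0 = (+3.14, +2.52);  n_0 = (+0.6259, -0.7799)
edge 2: e_2 = (-1.74, +1.60);  n_2 = (+0.6769, +0.7361)
∠(n_0, n_2) = 98.65°
δ = |180° − 98.65°| = 81.35°
81.35° > 2α = 73.74°  →  invalid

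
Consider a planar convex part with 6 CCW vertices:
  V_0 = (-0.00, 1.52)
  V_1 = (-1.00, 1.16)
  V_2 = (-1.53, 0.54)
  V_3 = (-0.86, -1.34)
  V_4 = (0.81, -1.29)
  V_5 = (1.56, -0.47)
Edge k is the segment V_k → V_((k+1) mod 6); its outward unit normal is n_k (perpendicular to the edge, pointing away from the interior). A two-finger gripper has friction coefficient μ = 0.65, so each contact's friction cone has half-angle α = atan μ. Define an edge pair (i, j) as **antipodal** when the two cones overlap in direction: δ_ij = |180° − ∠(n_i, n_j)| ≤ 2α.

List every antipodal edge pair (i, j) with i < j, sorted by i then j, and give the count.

α = atan 0.65 = 33.02°;  2α = 66.05°
n_0 = (-0.3387, +0.9409)
n_1 = (-0.7601, +0.6498)
n_2 = (-0.9420, -0.3357)
n_3 = (+0.0299, -0.9996)
n_4 = (+0.7379, -0.6749)
n_5 = (+0.7870, +0.6169)
  (0,1): δ = 150.32°  ·
  (0,2): δ = 90.18°  ·
  (0,3): δ = 18.08°  ✓
  (0,4): δ = 27.75°  ✓
  (0,5): δ = 108.29°  ·
  (1,2): δ = 119.86°  ·
  (1,3): δ = 47.76°  ✓
  (1,4): δ = 1.92°  ✓
  (1,5): δ = 78.62°  ·
  (2,3): δ = 107.90°  ·
  (2,4): δ = 62.06°  ✓
  (2,5): δ = 18.48°  ✓
  (3,4): δ = 134.16°  ·
  (3,5): δ = 53.62°  ✓
  (4,5): δ = 99.46°  ·
antipodal pairs: 7

count = 7; pairs: (0,3), (0,4), (1,3), (1,4), (2,4), (2,5), (3,5)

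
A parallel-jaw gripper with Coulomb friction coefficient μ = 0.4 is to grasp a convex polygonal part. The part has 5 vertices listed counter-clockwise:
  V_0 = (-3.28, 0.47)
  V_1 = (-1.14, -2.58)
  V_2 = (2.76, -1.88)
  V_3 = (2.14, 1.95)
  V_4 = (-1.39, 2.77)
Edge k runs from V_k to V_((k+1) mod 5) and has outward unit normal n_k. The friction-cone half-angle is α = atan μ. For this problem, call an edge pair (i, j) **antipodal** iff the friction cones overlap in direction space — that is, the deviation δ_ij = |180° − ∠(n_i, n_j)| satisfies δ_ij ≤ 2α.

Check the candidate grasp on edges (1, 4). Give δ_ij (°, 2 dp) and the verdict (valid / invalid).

α = atan 0.4 = 21.80°;  2α = 43.60°
edge 1: e_1 = (+3.90, +0.70);  n_1 = (+0.1767, -0.9843)
edge 4: e_4 = (-1.89, -2.30);  n_4 = (-0.7726, +0.6349)
∠(n_1, n_4) = 139.59°
δ = |180° − 139.59°| = 40.41°
40.41° ≤ 2α = 43.60°  →  valid

δ = 40.41°, valid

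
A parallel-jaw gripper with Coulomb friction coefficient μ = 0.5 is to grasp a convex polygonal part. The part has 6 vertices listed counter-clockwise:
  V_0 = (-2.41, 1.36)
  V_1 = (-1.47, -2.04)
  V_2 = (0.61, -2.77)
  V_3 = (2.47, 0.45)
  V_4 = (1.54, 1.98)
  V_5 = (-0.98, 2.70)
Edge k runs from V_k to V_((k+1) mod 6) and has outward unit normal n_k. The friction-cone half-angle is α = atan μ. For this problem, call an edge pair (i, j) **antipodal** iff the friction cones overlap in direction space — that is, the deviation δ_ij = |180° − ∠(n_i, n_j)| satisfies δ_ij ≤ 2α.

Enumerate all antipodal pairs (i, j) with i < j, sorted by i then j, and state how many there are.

α = atan 0.5 = 26.57°;  2α = 53.13°
n_0 = (-0.9638, -0.2665)
n_1 = (-0.3312, -0.9436)
n_2 = (+0.8659, -0.5002)
n_3 = (+0.8545, +0.5194)
n_4 = (+0.2747, +0.9615)
n_5 = (-0.6838, +0.7297)
  (0,1): δ = 124.79°  ·
  (0,2): δ = 45.47°  ✓
  (0,3): δ = 15.84°  ✓
  (0,4): δ = 58.60°  ·
  (0,5): δ = 117.68°  ·
  (1,2): δ = 100.67°  ·
  (1,3): δ = 39.37°  ✓
  (1,4): δ = 3.39°  ✓
  (1,5): δ = 62.48°  ·
  (2,3): δ = 118.69°  ·
  (2,4): δ = 75.93°  ·
  (2,5): δ = 16.85°  ✓
  (3,4): δ = 137.24°  ·
  (3,5): δ = 78.15°  ·
  (4,5): δ = 120.92°  ·
antipodal pairs: 5

count = 5; pairs: (0,2), (0,3), (1,3), (1,4), (2,5)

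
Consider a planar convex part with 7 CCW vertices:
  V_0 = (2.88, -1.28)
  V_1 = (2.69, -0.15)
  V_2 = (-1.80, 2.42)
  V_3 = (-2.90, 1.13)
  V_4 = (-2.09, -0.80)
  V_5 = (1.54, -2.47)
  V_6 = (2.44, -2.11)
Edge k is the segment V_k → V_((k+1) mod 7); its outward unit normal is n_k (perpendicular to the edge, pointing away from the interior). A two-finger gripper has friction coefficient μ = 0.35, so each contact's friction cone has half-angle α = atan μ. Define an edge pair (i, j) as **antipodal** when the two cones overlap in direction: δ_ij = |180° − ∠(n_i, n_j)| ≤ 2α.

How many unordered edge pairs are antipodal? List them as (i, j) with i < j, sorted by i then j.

α = atan 0.35 = 19.29°;  2α = 38.58°
n_0 = (+0.9862, +0.1658)
n_1 = (+0.4968, +0.8679)
n_2 = (-0.7609, +0.6488)
n_3 = (-0.9221, -0.3870)
n_4 = (-0.4179, -0.9085)
n_5 = (+0.3714, -0.9285)
n_6 = (+0.8835, -0.4684)
  (0,1): δ = 129.33°  ·
  (0,2): δ = 50.00°  ·
  (0,3): δ = 13.22°  ✓
  (0,4): δ = 55.75°  ·
  (0,5): δ = 102.26°  ·
  (0,6): δ = 142.53°  ·
  (1,2): δ = 100.67°  ·
  (1,3): δ = 37.45°  ✓
  (1,4): δ = 5.08°  ✓
  (1,5): δ = 51.59°  ·
  (1,6): δ = 91.86°  ·
  (2,3): δ = 116.78°  ·
  (2,4): δ = 74.25°  ·
  (2,5): δ = 27.74°  ✓
  (2,6): δ = 12.53°  ✓
  (3,4): δ = 137.47°  ·
  (3,5): δ = 90.97°  ·
  (3,6): δ = 50.70°  ·
  (4,5): δ = 133.49°  ·
  (4,6): δ = 93.22°  ·
  (5,6): δ = 139.73°  ·
antipodal pairs: 5

count = 5; pairs: (0,3), (1,3), (1,4), (2,5), (2,6)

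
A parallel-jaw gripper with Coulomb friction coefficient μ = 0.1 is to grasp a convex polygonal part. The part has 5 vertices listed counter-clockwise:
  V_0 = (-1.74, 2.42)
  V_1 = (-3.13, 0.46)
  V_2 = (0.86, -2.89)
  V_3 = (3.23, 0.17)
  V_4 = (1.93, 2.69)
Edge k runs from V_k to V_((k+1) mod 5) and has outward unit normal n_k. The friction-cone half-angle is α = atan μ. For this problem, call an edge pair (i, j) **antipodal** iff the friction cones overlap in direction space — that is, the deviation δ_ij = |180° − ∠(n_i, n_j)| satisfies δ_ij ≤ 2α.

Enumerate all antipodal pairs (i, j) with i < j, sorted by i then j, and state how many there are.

α = atan 0.1 = 5.71°;  2α = 11.42°
n_0 = (-0.8157, +0.5785)
n_1 = (-0.6430, -0.7659)
n_2 = (+0.7906, -0.6123)
n_3 = (+0.8887, +0.4585)
n_4 = (-0.0734, +0.9973)
  (0,1): δ = 94.67°  ·
  (0,2): δ = 2.41°  ✓
  (0,3): δ = 62.63°  ·
  (0,4): δ = 129.55°  ·
  (1,2): δ = 87.74°  ·
  (1,3): δ = 22.70°  ·
  (1,4): δ = 44.22°  ·
  (2,3): δ = 114.95°  ·
  (2,4): δ = 48.03°  ·
  (3,4): δ = 113.08°  ·
antipodal pairs: 1

count = 1; pairs: (0,2)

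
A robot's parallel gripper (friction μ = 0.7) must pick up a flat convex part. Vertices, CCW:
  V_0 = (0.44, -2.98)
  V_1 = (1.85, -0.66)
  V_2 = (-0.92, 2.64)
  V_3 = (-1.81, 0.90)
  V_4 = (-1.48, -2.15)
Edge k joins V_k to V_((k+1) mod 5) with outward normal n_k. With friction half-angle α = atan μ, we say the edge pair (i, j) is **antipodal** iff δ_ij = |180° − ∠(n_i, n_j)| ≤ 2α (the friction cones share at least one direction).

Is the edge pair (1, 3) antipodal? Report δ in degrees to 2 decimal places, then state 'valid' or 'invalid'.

α = atan 0.7 = 34.99°;  2α = 69.98°
edge 1: e_1 = (-2.77, +3.30);  n_1 = (+0.7659, +0.6429)
edge 3: e_3 = (+0.33, -3.05);  n_3 = (-0.9942, -0.1076)
∠(n_1, n_3) = 146.17°
δ = |180° − 146.17°| = 33.83°
33.83° ≤ 2α = 69.98°  →  valid

δ = 33.83°, valid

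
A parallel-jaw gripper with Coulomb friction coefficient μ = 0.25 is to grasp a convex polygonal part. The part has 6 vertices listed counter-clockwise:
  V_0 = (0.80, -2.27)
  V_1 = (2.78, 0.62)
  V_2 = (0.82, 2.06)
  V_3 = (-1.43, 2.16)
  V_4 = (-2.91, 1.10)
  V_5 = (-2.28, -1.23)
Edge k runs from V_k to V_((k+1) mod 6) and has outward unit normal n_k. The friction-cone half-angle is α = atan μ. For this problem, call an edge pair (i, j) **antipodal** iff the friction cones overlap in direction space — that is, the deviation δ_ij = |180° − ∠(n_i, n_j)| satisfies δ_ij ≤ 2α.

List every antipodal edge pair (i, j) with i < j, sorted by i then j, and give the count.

count = 3; pairs: (0,3), (1,5), (2,5)

α = atan 0.25 = 14.04°;  2α = 28.07°
n_0 = (+0.8250, -0.5652)
n_1 = (+0.5921, +0.8059)
n_2 = (+0.0444, +0.9990)
n_3 = (-0.5823, +0.8130)
n_4 = (-0.9653, -0.2610)
n_5 = (-0.3199, -0.9474)
  (0,1): δ = 91.89°  ·
  (0,2): δ = 58.13°  ·
  (0,3): δ = 19.97°  ✓
  (0,4): δ = 49.55°  ·
  (0,5): δ = 105.76°  ·
  (1,2): δ = 146.24°  ·
  (1,3): δ = 108.08°  ·
  (1,4): δ = 38.57°  ·
  (1,5): δ = 17.65°  ✓
  (2,3): δ = 141.84°  ·
  (2,4): δ = 72.32°  ·
  (2,5): δ = 16.11°  ✓
  (3,4): δ = 110.48°  ·
  (3,5): δ = 54.27°  ·
  (4,5): δ = 123.79°  ·
antipodal pairs: 3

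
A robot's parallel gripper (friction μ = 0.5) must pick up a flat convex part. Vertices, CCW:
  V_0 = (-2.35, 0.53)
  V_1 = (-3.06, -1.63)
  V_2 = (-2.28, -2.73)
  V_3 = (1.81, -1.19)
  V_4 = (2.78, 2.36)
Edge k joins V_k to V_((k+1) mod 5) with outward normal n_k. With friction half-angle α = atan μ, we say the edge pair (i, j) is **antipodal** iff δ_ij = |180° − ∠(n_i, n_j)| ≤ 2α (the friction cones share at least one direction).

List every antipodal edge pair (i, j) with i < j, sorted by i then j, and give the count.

α = atan 0.5 = 26.57°;  2α = 53.13°
n_0 = (-0.9500, +0.3123)
n_1 = (-0.8157, -0.5784)
n_2 = (+0.3524, -0.9359)
n_3 = (+0.9646, -0.2636)
n_4 = (-0.3360, +0.9419)
  (0,1): δ = 126.46°  ·
  (0,2): δ = 51.17°  ✓
  (0,3): δ = 2.91°  ✓
  (0,4): δ = 127.83°  ·
  (1,2): δ = 104.71°  ·
  (1,3): δ = 50.62°  ✓
  (1,4): δ = 74.29°  ·
  (2,3): δ = 125.92°  ·
  (2,4): δ = 1.00°  ✓
  (3,4): δ = 55.08°  ·
antipodal pairs: 4

count = 4; pairs: (0,2), (0,3), (1,3), (2,4)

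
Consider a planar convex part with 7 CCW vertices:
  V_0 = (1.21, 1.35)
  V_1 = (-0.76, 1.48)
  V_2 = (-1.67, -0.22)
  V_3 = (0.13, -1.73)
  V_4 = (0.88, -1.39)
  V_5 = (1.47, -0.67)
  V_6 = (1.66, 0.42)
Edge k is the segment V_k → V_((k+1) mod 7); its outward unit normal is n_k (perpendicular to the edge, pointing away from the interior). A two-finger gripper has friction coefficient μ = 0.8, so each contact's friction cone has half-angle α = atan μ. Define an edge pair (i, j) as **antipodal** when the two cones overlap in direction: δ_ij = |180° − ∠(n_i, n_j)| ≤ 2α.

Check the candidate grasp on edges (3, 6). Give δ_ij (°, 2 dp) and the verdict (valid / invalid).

α = atan 0.8 = 38.66°;  2α = 77.32°
edge 3: e_3 = (+0.75, +0.34);  n_3 = (+0.4129, -0.9108)
edge 6: e_6 = (-0.45, +0.93);  n_6 = (+0.9002, +0.4356)
∠(n_3, n_6) = 91.43°
δ = |180° − 91.43°| = 88.57°
88.57° > 2α = 77.32°  →  invalid

δ = 88.57°, invalid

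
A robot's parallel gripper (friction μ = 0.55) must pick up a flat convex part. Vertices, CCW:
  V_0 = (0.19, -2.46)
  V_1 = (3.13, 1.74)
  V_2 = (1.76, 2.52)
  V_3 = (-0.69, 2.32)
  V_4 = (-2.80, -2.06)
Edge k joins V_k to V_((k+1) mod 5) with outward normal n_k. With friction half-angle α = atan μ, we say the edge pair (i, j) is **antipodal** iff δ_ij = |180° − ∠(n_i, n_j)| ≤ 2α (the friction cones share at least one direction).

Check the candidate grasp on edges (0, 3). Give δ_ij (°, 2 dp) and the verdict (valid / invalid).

δ = 9.27°, valid

α = atan 0.55 = 28.81°;  2α = 57.62°
edge 0: e_0 = (+2.94, +4.20);  n_0 = (+0.8192, -0.5735)
edge 3: e_3 = (-2.11, -4.38);  n_3 = (-0.9009, +0.4340)
∠(n_0, n_3) = 170.73°
δ = |180° − 170.73°| = 9.27°
9.27° ≤ 2α = 57.62°  →  valid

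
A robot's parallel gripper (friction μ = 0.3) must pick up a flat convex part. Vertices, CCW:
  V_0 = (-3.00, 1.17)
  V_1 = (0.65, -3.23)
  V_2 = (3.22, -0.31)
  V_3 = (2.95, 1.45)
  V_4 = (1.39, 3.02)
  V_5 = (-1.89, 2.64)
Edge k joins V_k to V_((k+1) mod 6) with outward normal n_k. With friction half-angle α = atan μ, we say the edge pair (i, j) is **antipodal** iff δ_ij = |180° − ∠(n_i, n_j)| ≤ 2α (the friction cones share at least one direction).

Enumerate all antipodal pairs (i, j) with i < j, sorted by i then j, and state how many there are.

count = 3; pairs: (0,2), (0,3), (1,5)

α = atan 0.3 = 16.70°;  2α = 33.40°
n_0 = (-0.7697, -0.6385)
n_1 = (+0.7507, -0.6607)
n_2 = (+0.9884, +0.1516)
n_3 = (+0.7094, +0.7048)
n_4 = (-0.1151, +0.9934)
n_5 = (-0.7980, +0.6026)
  (0,1): δ = 81.03°  ·
  (0,2): δ = 30.96°  ✓
  (0,3): δ = 5.14°  ✓
  (0,4): δ = 56.93°  ·
  (0,5): δ = 103.27°  ·
  (1,2): δ = 129.93°  ·
  (1,3): δ = 93.83°  ·
  (1,4): δ = 42.04°  ·
  (1,5): δ = 4.30°  ✓
  (2,3): δ = 143.90°  ·
  (2,4): δ = 92.11°  ·
  (2,5): δ = 45.78°  ·
  (3,4): δ = 128.21°  ·
  (3,5): δ = 81.87°  ·
  (4,5): δ = 133.66°  ·
antipodal pairs: 3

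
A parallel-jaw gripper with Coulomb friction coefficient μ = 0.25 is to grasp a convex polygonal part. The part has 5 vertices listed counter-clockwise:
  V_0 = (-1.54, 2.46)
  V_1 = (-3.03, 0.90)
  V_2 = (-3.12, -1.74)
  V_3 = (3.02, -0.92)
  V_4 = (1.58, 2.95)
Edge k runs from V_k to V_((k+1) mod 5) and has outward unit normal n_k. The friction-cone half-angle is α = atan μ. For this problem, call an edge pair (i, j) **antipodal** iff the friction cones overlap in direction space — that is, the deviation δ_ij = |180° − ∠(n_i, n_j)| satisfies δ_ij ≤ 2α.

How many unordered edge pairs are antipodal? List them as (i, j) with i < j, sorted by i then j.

α = atan 0.25 = 14.04°;  2α = 28.07°
n_0 = (-0.7231, +0.6907)
n_1 = (-0.9994, +0.0341)
n_2 = (+0.1324, -0.9912)
n_3 = (+0.9372, +0.3487)
n_4 = (-0.1551, +0.9879)
  (0,1): δ = 138.27°  ·
  (0,2): δ = 38.71°  ·
  (0,3): δ = 64.10°  ·
  (0,4): δ = 142.61°  ·
  (1,2): δ = 80.44°  ·
  (1,3): δ = 22.36°  ✓
  (1,4): δ = 100.88°  ·
  (2,3): δ = 77.20°  ·
  (2,4): δ = 1.32°  ✓
  (3,4): δ = 101.48°  ·
antipodal pairs: 2

count = 2; pairs: (1,3), (2,4)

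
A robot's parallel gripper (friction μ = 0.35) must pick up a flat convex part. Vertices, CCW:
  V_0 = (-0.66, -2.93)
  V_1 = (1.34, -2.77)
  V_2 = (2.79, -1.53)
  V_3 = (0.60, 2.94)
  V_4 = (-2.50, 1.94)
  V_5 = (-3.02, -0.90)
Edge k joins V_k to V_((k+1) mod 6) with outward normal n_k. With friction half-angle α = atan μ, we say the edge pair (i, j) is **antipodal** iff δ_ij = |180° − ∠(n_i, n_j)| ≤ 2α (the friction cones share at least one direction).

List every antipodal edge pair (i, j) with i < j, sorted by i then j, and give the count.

count = 4; pairs: (0,3), (1,3), (2,4), (2,5)

α = atan 0.35 = 19.29°;  2α = 38.58°
n_0 = (+0.0797, -0.9968)
n_1 = (+0.6499, -0.7600)
n_2 = (+0.8980, +0.4400)
n_3 = (-0.3070, +0.9517)
n_4 = (-0.9836, +0.1801)
n_5 = (-0.6521, -0.7581)
  (0,1): δ = 144.04°  ·
  (0,2): δ = 68.47°  ·
  (0,3): δ = 13.30°  ✓
  (0,4): δ = 75.05°  ·
  (0,5): δ = 134.72°  ·
  (1,2): δ = 104.43°  ·
  (1,3): δ = 22.66°  ✓
  (1,4): δ = 39.09°  ·
  (1,5): δ = 98.76°  ·
  (2,3): δ = 98.22°  ·
  (2,4): δ = 36.48°  ✓
  (2,5): δ = 23.20°  ✓
  (3,4): δ = 118.25°  ·
  (3,5): δ = 58.58°  ·
  (4,5): δ = 120.33°  ·
antipodal pairs: 4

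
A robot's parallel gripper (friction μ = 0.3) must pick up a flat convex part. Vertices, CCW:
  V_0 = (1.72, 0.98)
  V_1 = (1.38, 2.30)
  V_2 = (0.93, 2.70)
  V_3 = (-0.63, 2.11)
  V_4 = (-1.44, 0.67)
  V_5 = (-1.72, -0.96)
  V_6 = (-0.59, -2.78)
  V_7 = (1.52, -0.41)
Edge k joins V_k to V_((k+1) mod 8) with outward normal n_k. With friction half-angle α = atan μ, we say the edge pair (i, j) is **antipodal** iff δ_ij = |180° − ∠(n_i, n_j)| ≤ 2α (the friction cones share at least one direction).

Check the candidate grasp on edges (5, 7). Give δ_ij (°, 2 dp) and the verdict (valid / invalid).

α = atan 0.3 = 16.70°;  2α = 33.40°
edge 5: e_5 = (+1.13, -1.82);  n_5 = (-0.8496, -0.5275)
edge 7: e_7 = (+0.20, +1.39);  n_7 = (+0.9898, -0.1424)
∠(n_5, n_7) = 139.98°
δ = |180° − 139.98°| = 40.02°
40.02° > 2α = 33.40°  →  invalid

δ = 40.02°, invalid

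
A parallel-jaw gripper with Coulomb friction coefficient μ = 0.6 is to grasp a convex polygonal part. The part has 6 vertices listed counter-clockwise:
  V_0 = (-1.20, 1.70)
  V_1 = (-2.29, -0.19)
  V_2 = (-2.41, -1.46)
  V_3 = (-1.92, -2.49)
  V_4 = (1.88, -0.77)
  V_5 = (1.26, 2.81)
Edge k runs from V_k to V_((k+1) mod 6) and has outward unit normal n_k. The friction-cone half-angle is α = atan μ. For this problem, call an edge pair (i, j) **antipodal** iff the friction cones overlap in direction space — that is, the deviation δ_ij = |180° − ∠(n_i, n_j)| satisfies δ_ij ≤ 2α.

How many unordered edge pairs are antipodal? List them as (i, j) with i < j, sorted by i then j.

α = atan 0.6 = 30.96°;  2α = 61.93°
n_0 = (-0.8663, +0.4996)
n_1 = (-0.9956, +0.0941)
n_2 = (-0.9030, -0.4296)
n_3 = (+0.4124, -0.9110)
n_4 = (+0.9853, +0.1706)
n_5 = (-0.4113, +0.9115)
  (0,1): δ = 155.42°  ·
  (0,2): δ = 124.59°  ·
  (0,3): δ = 35.67°  ✓
  (0,4): δ = 39.80°  ✓
  (0,5): δ = 144.26°  ·
  (1,2): δ = 149.16°  ·
  (1,3): δ = 60.25°  ✓
  (1,4): δ = 15.22°  ✓
  (1,5): δ = 119.68°  ·
  (2,3): δ = 91.09°  ·
  (2,4): δ = 15.62°  ✓
  (2,5): δ = 88.84°  ·
  (3,4): δ = 104.53°  ·
  (3,5): δ = 0.07°  ✓
  (4,5): δ = 75.54°  ·
antipodal pairs: 6

count = 6; pairs: (0,3), (0,4), (1,3), (1,4), (2,4), (3,5)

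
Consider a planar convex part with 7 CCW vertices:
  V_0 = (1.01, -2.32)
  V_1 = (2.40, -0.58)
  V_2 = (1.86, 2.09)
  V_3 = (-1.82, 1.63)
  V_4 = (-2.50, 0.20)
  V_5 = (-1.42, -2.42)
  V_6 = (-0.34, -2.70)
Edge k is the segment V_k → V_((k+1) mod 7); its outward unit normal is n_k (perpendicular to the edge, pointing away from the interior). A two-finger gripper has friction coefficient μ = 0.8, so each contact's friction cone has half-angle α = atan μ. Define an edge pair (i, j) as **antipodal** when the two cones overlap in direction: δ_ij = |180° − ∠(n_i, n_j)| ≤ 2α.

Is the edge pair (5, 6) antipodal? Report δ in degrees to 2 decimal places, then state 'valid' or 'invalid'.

δ = 149.74°, invalid

α = atan 0.8 = 38.66°;  2α = 77.32°
edge 5: e_5 = (+1.08, -0.28);  n_5 = (-0.2510, -0.9680)
edge 6: e_6 = (+1.35, +0.38);  n_6 = (+0.2710, -0.9626)
∠(n_5, n_6) = 30.26°
δ = |180° − 30.26°| = 149.74°
149.74° > 2α = 77.32°  →  invalid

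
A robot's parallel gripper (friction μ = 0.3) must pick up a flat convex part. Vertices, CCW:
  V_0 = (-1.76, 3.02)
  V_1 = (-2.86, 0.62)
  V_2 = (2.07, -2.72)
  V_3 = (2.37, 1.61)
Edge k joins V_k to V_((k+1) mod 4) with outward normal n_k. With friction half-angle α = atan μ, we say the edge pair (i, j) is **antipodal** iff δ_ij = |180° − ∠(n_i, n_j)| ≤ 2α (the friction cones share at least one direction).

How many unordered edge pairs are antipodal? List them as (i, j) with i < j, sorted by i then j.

α = atan 0.3 = 16.70°;  2α = 33.40°
n_0 = (-0.9091, +0.4167)
n_1 = (-0.5609, -0.8279)
n_2 = (+0.9976, -0.0691)
n_3 = (+0.3231, +0.9464)
  (0,1): δ = 99.49°  ·
  (0,2): δ = 20.66°  ✓
  (0,3): δ = 95.77°  ·
  (1,2): δ = 59.85°  ·
  (1,3): δ = 15.27°  ✓
  (2,3): δ = 104.89°  ·
antipodal pairs: 2

count = 2; pairs: (0,2), (1,3)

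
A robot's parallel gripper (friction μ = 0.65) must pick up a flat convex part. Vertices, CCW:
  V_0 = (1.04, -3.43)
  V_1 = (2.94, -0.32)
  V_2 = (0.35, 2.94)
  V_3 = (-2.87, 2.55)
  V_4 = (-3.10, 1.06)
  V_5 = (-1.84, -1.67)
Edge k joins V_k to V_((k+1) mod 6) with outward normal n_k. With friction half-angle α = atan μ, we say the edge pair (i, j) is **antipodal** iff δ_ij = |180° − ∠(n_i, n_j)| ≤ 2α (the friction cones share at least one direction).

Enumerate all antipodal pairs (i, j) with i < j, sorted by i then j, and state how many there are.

count = 7; pairs: (0,2), (0,3), (0,4), (1,3), (1,4), (1,5), (2,5)

α = atan 0.65 = 33.02°;  2α = 66.05°
n_0 = (+0.8533, -0.5213)
n_1 = (+0.7830, +0.6221)
n_2 = (-0.1202, +0.9927)
n_3 = (-0.9883, +0.1526)
n_4 = (-0.9080, -0.4191)
n_5 = (-0.5215, -0.8533)
  (0,1): δ = 110.11°  ·
  (0,2): δ = 51.67°  ✓
  (0,3): δ = 22.65°  ✓
  (0,4): δ = 56.20°  ✓
  (0,5): δ = 89.99°  ·
  (1,2): δ = 121.56°  ·
  (1,3): δ = 47.24°  ✓
  (1,4): δ = 13.69°  ✓
  (1,5): δ = 20.10°  ✓
  (2,3): δ = 105.68°  ·
  (2,4): δ = 72.13°  ·
  (2,5): δ = 38.34°  ✓
  (3,4): δ = 146.45°  ·
  (3,5): δ = 112.65°  ·
  (4,5): δ = 146.20°  ·
antipodal pairs: 7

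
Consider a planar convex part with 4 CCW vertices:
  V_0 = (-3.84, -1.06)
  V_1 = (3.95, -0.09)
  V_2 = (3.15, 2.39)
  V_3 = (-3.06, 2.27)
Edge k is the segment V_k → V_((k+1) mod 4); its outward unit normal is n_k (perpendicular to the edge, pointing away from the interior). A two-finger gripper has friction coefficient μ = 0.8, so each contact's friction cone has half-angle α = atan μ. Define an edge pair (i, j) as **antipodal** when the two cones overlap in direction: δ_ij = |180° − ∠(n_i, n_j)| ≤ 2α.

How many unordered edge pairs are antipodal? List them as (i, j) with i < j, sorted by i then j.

α = atan 0.8 = 38.66°;  2α = 77.32°
n_0 = (+0.1236, -0.9923)
n_1 = (+0.9517, +0.3070)
n_2 = (-0.0193, +0.9998)
n_3 = (-0.9736, +0.2281)
  (0,1): δ = 79.22°  ·
  (0,2): δ = 5.99°  ✓
  (0,3): δ = 69.72°  ✓
  (1,2): δ = 106.77°  ·
  (1,3): δ = 31.06°  ✓
  (2,3): δ = 104.29°  ·
antipodal pairs: 3

count = 3; pairs: (0,2), (0,3), (1,3)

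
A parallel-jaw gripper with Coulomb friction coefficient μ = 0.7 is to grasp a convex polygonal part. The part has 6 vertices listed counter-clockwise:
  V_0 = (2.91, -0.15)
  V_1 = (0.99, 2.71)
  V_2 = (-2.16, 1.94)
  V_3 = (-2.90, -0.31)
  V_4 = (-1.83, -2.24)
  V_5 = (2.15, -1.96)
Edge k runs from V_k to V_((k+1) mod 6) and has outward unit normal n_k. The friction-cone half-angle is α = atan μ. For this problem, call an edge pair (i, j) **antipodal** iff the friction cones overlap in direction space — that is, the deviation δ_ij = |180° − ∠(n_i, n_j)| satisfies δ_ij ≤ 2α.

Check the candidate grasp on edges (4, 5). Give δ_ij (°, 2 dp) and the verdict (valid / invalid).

α = atan 0.7 = 34.99°;  2α = 69.98°
edge 4: e_4 = (+3.98, +0.28);  n_4 = (+0.0702, -0.9975)
edge 5: e_5 = (+0.76, +1.81);  n_5 = (+0.9220, -0.3871)
∠(n_4, n_5) = 63.20°
δ = |180° − 63.20°| = 116.80°
116.80° > 2α = 69.98°  →  invalid

δ = 116.80°, invalid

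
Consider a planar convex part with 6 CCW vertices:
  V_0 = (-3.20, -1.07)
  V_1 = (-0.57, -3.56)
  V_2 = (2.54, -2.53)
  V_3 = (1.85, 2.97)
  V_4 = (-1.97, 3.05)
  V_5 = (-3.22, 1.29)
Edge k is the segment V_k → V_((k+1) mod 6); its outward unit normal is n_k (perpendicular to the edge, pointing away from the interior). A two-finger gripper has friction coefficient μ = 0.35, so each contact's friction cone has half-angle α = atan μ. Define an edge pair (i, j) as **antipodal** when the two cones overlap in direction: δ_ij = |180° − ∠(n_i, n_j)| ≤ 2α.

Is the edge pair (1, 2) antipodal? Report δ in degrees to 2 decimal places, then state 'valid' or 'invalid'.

δ = 101.17°, invalid

α = atan 0.35 = 19.29°;  2α = 38.58°
edge 1: e_1 = (+3.11, +1.03);  n_1 = (+0.3144, -0.9493)
edge 2: e_2 = (-0.69, +5.50);  n_2 = (+0.9922, +0.1245)
∠(n_1, n_2) = 78.83°
δ = |180° − 78.83°| = 101.17°
101.17° > 2α = 38.58°  →  invalid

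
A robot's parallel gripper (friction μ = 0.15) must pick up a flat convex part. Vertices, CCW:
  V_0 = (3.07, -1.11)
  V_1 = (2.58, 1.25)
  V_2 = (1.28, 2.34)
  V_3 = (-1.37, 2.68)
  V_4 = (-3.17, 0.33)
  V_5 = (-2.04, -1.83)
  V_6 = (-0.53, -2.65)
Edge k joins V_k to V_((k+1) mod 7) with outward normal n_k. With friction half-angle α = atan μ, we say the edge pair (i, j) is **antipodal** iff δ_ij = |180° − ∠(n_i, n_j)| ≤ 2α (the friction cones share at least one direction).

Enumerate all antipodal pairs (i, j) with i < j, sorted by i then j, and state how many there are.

α = atan 0.15 = 8.53°;  2α = 17.06°
n_0 = (+0.9791, +0.2033)
n_1 = (+0.6425, +0.7663)
n_2 = (+0.1273, +0.9919)
n_3 = (-0.7939, +0.6081)
n_4 = (-0.8861, -0.4635)
n_5 = (-0.4772, -0.8788)
n_6 = (+0.3933, -0.9194)
  (0,1): δ = 141.71°  ·
  (0,2): δ = 109.04°  ·
  (0,3): δ = 49.18°  ·
  (0,4): δ = 15.89°  ✓
  (0,5): δ = 49.77°  ·
  (0,6): δ = 101.43°  ·
  (1,2): δ = 147.33°  ·
  (1,3): δ = 87.47°  ·
  (1,4): δ = 22.41°  ·
  (1,5): δ = 11.47°  ✓
  (1,6): δ = 63.14°  ·
  (2,3): δ = 120.14°  ·
  (2,4): δ = 55.07°  ·
  (2,5): δ = 21.19°  ·
  (2,6): δ = 30.47°  ·
  (3,4): δ = 114.93°  ·
  (3,5): δ = 81.05°  ·
  (3,6): δ = 29.39°  ·
  (4,5): δ = 146.12°  ·
  (4,6): δ = 94.46°  ·
  (5,6): δ = 128.34°  ·
antipodal pairs: 2

count = 2; pairs: (0,4), (1,5)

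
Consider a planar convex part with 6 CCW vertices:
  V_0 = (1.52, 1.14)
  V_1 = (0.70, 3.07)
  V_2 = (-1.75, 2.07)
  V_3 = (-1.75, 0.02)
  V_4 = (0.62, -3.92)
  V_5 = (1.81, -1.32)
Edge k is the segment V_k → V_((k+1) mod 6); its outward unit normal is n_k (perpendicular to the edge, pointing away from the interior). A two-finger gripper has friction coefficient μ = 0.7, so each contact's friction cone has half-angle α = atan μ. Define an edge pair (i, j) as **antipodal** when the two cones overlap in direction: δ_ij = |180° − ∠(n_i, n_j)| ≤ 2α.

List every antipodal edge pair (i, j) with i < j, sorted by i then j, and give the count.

count = 7; pairs: (0,2), (0,3), (1,4), (2,4), (2,5), (3,4), (3,5)

α = atan 0.7 = 34.99°;  2α = 69.98°
n_0 = (+0.9204, +0.3910)
n_1 = (-0.3779, +0.9258)
n_2 = (-1.0000, -0.0000)
n_3 = (-0.8569, -0.5155)
n_4 = (+0.9093, -0.4162)
n_5 = (+0.9931, +0.1171)
  (0,1): δ = 90.82°  ·
  (0,2): δ = 23.02°  ✓
  (0,3): δ = 8.01°  ✓
  (0,4): δ = 132.39°  ·
  (0,5): δ = 163.70°  ·
  (1,2): δ = 112.20°  ·
  (1,3): δ = 81.18°  ·
  (1,4): δ = 43.20°  ✓
  (1,5): δ = 74.52°  ·
  (2,3): δ = 148.97°  ·
  (2,4): δ = 24.59°  ✓
  (2,5): δ = 6.72°  ✓
  (3,4): δ = 55.62°  ✓
  (3,5): δ = 24.30°  ✓
  (4,5): δ = 148.68°  ·
antipodal pairs: 7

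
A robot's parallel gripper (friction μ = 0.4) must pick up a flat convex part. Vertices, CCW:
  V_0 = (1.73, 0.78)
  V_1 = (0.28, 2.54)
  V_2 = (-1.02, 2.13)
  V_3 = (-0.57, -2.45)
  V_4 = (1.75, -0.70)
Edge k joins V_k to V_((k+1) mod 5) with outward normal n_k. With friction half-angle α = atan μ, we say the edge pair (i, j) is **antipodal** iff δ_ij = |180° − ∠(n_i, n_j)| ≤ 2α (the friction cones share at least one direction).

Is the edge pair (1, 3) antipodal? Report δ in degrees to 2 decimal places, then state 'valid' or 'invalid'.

α = atan 0.4 = 21.80°;  2α = 43.60°
edge 1: e_1 = (-1.30, -0.41);  n_1 = (-0.3008, +0.9537)
edge 3: e_3 = (+2.32, +1.75);  n_3 = (+0.6022, -0.7983)
∠(n_1, n_3) = 160.48°
δ = |180° − 160.48°| = 19.52°
19.52° ≤ 2α = 43.60°  →  valid

δ = 19.52°, valid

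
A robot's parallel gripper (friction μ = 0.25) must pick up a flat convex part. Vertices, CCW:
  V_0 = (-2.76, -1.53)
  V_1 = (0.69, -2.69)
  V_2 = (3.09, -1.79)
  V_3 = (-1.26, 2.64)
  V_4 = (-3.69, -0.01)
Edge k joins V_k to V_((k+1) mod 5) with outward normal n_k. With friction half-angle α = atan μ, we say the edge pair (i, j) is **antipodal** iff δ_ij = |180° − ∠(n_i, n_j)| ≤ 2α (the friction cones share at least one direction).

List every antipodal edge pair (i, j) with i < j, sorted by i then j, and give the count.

count = 3; pairs: (0,2), (1,3), (2,4)

α = atan 0.25 = 14.04°;  2α = 28.07°
n_0 = (-0.3187, -0.9479)
n_1 = (+0.3511, -0.9363)
n_2 = (+0.7135, +0.7006)
n_3 = (-0.7370, +0.6759)
n_4 = (-0.8530, -0.5219)
  (0,1): δ = 140.86°  ·
  (0,2): δ = 26.94°  ✓
  (0,3): δ = 66.06°  ·
  (0,4): δ = 140.04°  ·
  (1,2): δ = 66.08°  ·
  (1,3): δ = 26.92°  ✓
  (1,4): δ = 100.90°  ·
  (2,3): δ = 87.00°  ·
  (2,4): δ = 13.02°  ✓
  (3,4): δ = 106.02°  ·
antipodal pairs: 3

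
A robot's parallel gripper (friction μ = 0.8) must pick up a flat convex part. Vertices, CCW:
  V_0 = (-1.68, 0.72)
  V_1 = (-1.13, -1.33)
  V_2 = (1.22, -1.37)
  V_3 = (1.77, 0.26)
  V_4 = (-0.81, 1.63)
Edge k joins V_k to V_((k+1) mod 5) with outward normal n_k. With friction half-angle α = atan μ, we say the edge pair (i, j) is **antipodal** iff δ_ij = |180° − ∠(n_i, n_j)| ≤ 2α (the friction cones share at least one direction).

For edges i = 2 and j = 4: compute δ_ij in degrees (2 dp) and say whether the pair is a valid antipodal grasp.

α = atan 0.8 = 38.66°;  2α = 77.32°
edge 2: e_2 = (+0.55, +1.63);  n_2 = (+0.9475, -0.3197)
edge 4: e_4 = (-0.87, -0.91);  n_4 = (-0.7228, +0.6910)
∠(n_2, n_4) = 154.93°
δ = |180° − 154.93°| = 25.07°
25.07° ≤ 2α = 77.32°  →  valid

δ = 25.07°, valid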